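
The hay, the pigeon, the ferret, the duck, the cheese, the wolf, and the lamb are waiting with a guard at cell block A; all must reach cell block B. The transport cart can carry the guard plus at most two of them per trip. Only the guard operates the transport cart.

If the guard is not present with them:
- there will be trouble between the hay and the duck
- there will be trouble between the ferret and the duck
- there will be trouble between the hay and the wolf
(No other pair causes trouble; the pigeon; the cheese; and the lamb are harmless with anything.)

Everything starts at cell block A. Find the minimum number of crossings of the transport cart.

7

Counting alone: the guard can take at most 2 across per trip to cell block B, so moving all 7 needs at least 4 loaded trips out, with a return between consecutive ones — at least 7 crossings.
The plan below uses exactly 7 crossings, so it is optimal:
1. Guard goes to cell block B with the ferret and the hay.  [cell block A: the cheese, the duck, the lamb, the pigeon, the wolf | cell block B: the ferret, the hay]
2. Guard goes back to cell block A alone.  [cell block A: the cheese, the duck, the lamb, the pigeon, the wolf | cell block B: the ferret, the hay]
3. Guard goes to cell block B with the pigeon.  [cell block A: the cheese, the duck, the lamb, the wolf | cell block B: the ferret, the hay, the pigeon]
4. Guard goes back to cell block A alone.  [cell block A: the cheese, the duck, the lamb, the wolf | cell block B: the ferret, the hay, the pigeon]
5. Guard goes to cell block B with the cheese and the lamb.  [cell block A: the duck, the wolf | cell block B: the cheese, the ferret, the hay, the lamb, the pigeon]
6. Guard goes back to cell block A alone.  [cell block A: the duck, the wolf | cell block B: the cheese, the ferret, the hay, the lamb, the pigeon]
7. Guard goes to cell block B with the duck and the wolf.  [cell block A: — | cell block B: the cheese, the duck, the ferret, the hay, the lamb, the pigeon, the wolf]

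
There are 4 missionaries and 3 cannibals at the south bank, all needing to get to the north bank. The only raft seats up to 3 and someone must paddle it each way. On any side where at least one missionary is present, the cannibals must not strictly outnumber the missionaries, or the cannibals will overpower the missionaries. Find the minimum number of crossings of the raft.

5

Counting alone: each trip to the north bank takes at most 3 across and each return brings at least 1 back, so after t trips out (and t−1 returns) at most 3t − (t−1) of the 7 are across; that first reaches 7 at t = 3, so at least 5 crossings are needed.
The plan below uses exactly 5 crossings, so it is optimal:
1. 3 cannibals → the north bank.  (the south bank: 4M 0C; the north bank: 0M 3C)
2. 1 cannibal ← the south bank.  (the south bank: 4M 1C; the north bank: 0M 2C)
3. 3 missionaries → the north bank.  (the south bank: 1M 1C; the north bank: 3M 2C)
4. 1 missionary ← the south bank.  (the south bank: 2M 1C; the north bank: 2M 2C)
5. 2 missionaries and 1 cannibal → the north bank.  (the south bank: 0M 0C; the north bank: 4M 3C)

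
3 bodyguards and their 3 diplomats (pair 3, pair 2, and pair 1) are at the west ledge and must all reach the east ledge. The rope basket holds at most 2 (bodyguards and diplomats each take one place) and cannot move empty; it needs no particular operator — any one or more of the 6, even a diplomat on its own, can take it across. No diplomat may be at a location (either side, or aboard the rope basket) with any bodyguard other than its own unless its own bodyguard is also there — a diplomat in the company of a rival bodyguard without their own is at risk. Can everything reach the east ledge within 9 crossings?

Counting alone: each trip to the east ledge takes at most 2 across and each return brings at least 1 back, so after t trips out (and t−1 returns) at most 2t − (t−1) of the 6 are across; that first reaches 6 at t = 5, so at least 9 crossings are needed.
The safety rule pushes this higher. Following every safe sequence of crossings, the most of the 6 that can be at the east ledge as the rope basket arrives there on crossing 9 is 5 — never all 6.
So the move cannot be finished within 9 crossings. (The shortest complete plan takes 11:)
1. bodyguard 3 and diplomat 3 cross → the east ledge.
2. bodyguard 3 crosses ← the west ledge.
3. diplomat 1 and diplomat 2 cross → the east ledge.
4. diplomat 3 crosses ← the west ledge.
5. bodyguard 1 and bodyguard 2 cross → the east ledge.
6. bodyguard 2 and diplomat 2 cross ← the west ledge.
7. bodyguard 2 and bodyguard 3 cross → the east ledge.
8. diplomat 1 crosses ← the west ledge.
9. diplomat 2 and diplomat 3 cross → the east ledge.
10. bodyguard 1 crosses ← the west ledge.
11. bodyguard 1 and diplomat 1 cross → the east ledge.

No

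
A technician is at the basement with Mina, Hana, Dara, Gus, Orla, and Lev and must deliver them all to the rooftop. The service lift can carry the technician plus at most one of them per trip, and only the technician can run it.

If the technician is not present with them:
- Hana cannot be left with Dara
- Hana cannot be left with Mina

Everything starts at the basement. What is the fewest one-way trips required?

13

Counting alone: the technician can take at most 1 across per trip to the rooftop, so moving all 6 needs at least 6 loaded trips out, with a return between consecutive ones — at least 11 crossings.
The safety rule pushes this higher. Following every safe sequence of crossings, the most of the 6 that can be at the rooftop as the service lift arrives there on crossing 11 is 5 — never all 6.
So no plan with fewer than 13 crossings exists, and this one achieves 13:
1. Technician goes to the rooftop with Hana.  [the basement: Dara, Gus, Lev, Mina, Orla | the rooftop: Hana]
2. Technician goes back to the basement alone.  [the basement: Dara, Gus, Lev, Mina, Orla | the rooftop: Hana]
3. Technician goes to the rooftop with Mina.  [the basement: Dara, Gus, Lev, Orla | the rooftop: Hana, Mina]
4. Technician goes back to the basement with Hana.  [the basement: Dara, Gus, Hana, Lev, Orla | the rooftop: Mina]
5. Technician goes to the rooftop with Dara.  [the basement: Gus, Hana, Lev, Orla | the rooftop: Dara, Mina]
6. Technician goes back to the basement alone.  [the basement: Gus, Hana, Lev, Orla | the rooftop: Dara, Mina]
7. Technician goes to the rooftop with Gus.  [the basement: Hana, Lev, Orla | the rooftop: Dara, Gus, Mina]
8. Technician goes back to the basement alone.  [the basement: Hana, Lev, Orla | the rooftop: Dara, Gus, Mina]
9. Technician goes to the rooftop with Orla.  [the basement: Hana, Lev | the rooftop: Dara, Gus, Mina, Orla]
10. Technician goes back to the basement alone.  [the basement: Hana, Lev | the rooftop: Dara, Gus, Mina, Orla]
11. Technician goes to the rooftop with Lev.  [the basement: Hana | the rooftop: Dara, Gus, Lev, Mina, Orla]
12. Technician goes back to the basement alone.  [the basement: Hana | the rooftop: Dara, Gus, Lev, Mina, Orla]
13. Technician goes to the rooftop with Hana.  [the basement: — | the rooftop: Dara, Gus, Hana, Lev, Mina, Orla]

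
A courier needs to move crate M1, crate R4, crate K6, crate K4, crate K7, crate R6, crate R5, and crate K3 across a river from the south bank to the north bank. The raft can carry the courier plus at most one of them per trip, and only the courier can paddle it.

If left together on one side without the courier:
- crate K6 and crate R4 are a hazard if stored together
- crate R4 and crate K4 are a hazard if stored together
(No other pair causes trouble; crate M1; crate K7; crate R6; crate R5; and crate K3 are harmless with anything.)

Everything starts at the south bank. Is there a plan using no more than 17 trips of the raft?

Yes

Yes — this plan uses 17 crossings (≤ 17):
1. Courier goes to the north bank with crate R4.  [the south bank: crate K3, crate K4, crate K6, crate K7, crate M1, crate R5, crate R6 | the north bank: crate R4]
2. Courier goes back to the south bank alone.  [the south bank: crate K3, crate K4, crate K6, crate K7, crate M1, crate R5, crate R6 | the north bank: crate R4]
3. Courier goes to the north bank with crate M1.  [the south bank: crate K3, crate K4, crate K6, crate K7, crate R5, crate R6 | the north bank: crate M1, crate R4]
4. Courier goes back to the south bank alone.  [the south bank: crate K3, crate K4, crate K6, crate K7, crate R5, crate R6 | the north bank: crate M1, crate R4]
5. Courier goes to the north bank with crate K6.  [the south bank: crate K3, crate K4, crate K7, crate R5, crate R6 | the north bank: crate K6, crate M1, crate R4]
6. Courier goes back to the south bank with crate R4.  [the south bank: crate K3, crate K4, crate K7, crate R4, crate R5, crate R6 | the north bank: crate K6, crate M1]
7. Courier goes to the north bank with crate K4.  [the south bank: crate K3, crate K7, crate R4, crate R5, crate R6 | the north bank: crate K4, crate K6, crate M1]
8. Courier goes back to the south bank alone.  [the south bank: crate K3, crate K7, crate R4, crate R5, crate R6 | the north bank: crate K4, crate K6, crate M1]
9. Courier goes to the north bank with crate K7.  [the south bank: crate K3, crate R4, crate R5, crate R6 | the north bank: crate K4, crate K6, crate K7, crate M1]
10. Courier goes back to the south bank alone.  [the south bank: crate K3, crate R4, crate R5, crate R6 | the north bank: crate K4, crate K6, crate K7, crate M1]
11. Courier goes to the north bank with crate R6.  [the south bank: crate K3, crate R4, crate R5 | the north bank: crate K4, crate K6, crate K7, crate M1, crate R6]
12. Courier goes back to the south bank alone.  [the south bank: crate K3, crate R4, crate R5 | the north bank: crate K4, crate K6, crate K7, crate M1, crate R6]
13. Courier goes to the north bank with crate R5.  [the south bank: crate K3, crate R4 | the north bank: crate K4, crate K6, crate K7, crate M1, crate R5, crate R6]
14. Courier goes back to the south bank alone.  [the south bank: crate K3, crate R4 | the north bank: crate K4, crate K6, crate K7, crate M1, crate R5, crate R6]
15. Courier goes to the north bank with crate K3.  [the south bank: crate R4 | the north bank: crate K3, crate K4, crate K6, crate K7, crate M1, crate R5, crate R6]
16. Courier goes back to the south bank alone.  [the south bank: crate R4 | the north bank: crate K3, crate K4, crate K6, crate K7, crate M1, crate R5, crate R6]
17. Courier goes to the north bank with crate R4.  [the south bank: — | the north bank: crate K3, crate K4, crate K6, crate K7, crate M1, crate R4, crate R5, crate R6]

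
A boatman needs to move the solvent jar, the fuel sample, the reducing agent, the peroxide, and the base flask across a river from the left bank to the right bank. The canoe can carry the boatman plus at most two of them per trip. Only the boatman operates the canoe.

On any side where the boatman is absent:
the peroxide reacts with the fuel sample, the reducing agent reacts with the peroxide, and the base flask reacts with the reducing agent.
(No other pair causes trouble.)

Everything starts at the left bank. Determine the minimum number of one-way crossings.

5

Counting alone: the boatman can take at most 2 across per trip to the right bank, so moving all 5 needs at least 3 loaded trips out, with a return between consecutive ones — at least 5 crossings.
The plan below uses exactly 5 crossings, so it is optimal:
1. Boatman goes to the right bank with the fuel sample and the reducing agent.  [the left bank: the base flask, the peroxide, the solvent jar | the right bank: the fuel sample, the reducing agent]
2. Boatman goes back to the left bank alone.  [the left bank: the base flask, the peroxide, the solvent jar | the right bank: the fuel sample, the reducing agent]
3. Boatman goes to the right bank with the solvent jar.  [the left bank: the base flask, the peroxide | the right bank: the fuel sample, the reducing agent, the solvent jar]
4. Boatman goes back to the left bank alone.  [the left bank: the base flask, the peroxide | the right bank: the fuel sample, the reducing agent, the solvent jar]
5. Boatman goes to the right bank with the base flask and the peroxide.  [the left bank: — | the right bank: the base flask, the fuel sample, the peroxide, the reducing agent, the solvent jar]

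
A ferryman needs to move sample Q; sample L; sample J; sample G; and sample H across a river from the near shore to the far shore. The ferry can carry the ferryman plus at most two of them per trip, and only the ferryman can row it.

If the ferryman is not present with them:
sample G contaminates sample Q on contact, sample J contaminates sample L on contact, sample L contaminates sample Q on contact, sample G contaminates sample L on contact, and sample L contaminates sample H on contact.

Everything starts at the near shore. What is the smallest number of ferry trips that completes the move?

7

Counting alone: the ferryman can take at most 2 across per trip to the far shore, so moving all 5 needs at least 3 loaded trips out, with a return between consecutive ones — at least 5 crossings.
The safety rule pushes this higher. Following every safe sequence of crossings, the most of the 5 that can be at the far shore as the ferry arrives there on crossing 5 is 4 — never all 5.
So no plan with fewer than 7 crossings exists, and this one achieves 7:
1. Ferryman goes to the far shore with sample L and sample Q.  [the near shore: sample G, sample H, sample J | the far shore: sample L, sample Q]
2. Ferryman goes back to the near shore with sample Q.  [the near shore: sample G, sample H, sample J, sample Q | the far shore: sample L]
3. Ferryman goes to the far shore with sample J and sample Q.  [the near shore: sample G, sample H | the far shore: sample J, sample L, sample Q]
4. Ferryman goes back to the near shore with sample L.  [the near shore: sample G, sample H, sample L | the far shore: sample J, sample Q]
5. Ferryman goes to the far shore with sample H and sample L.  [the near shore: sample G | the far shore: sample H, sample J, sample L, sample Q]
6. Ferryman goes back to the near shore with sample L.  [the near shore: sample G, sample L | the far shore: sample H, sample J, sample Q]
7. Ferryman goes to the far shore with sample G and sample L.  [the near shore: — | the far shore: sample G, sample H, sample J, sample L, sample Q]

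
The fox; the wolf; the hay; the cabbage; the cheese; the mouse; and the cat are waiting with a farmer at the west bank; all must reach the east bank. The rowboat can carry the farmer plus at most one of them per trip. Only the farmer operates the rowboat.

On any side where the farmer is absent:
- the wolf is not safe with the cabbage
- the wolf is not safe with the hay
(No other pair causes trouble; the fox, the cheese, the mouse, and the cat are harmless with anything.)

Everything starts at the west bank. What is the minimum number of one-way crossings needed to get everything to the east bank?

15

Counting alone: the farmer can take at most 1 across per trip to the east bank, so moving all 7 needs at least 7 loaded trips out, with a return between consecutive ones — at least 13 crossings.
The safety rule pushes this higher. Following every safe sequence of crossings, the most of the 7 that can be at the east bank as the rowboat arrives there on crossing 13 is 6 — never all 7.
So no plan with fewer than 15 crossings exists, and this one achieves 15:
1. Farmer goes to the east bank with the wolf.
2. Farmer goes back to the west bank alone.
3. Farmer goes to the east bank with the fox.
4. Farmer goes back to the west bank alone.
5. Farmer goes to the east bank with the hay.
6. Farmer goes back to the west bank with the wolf.
7. Farmer goes to the east bank with the cabbage.
8. Farmer goes back to the west bank alone.
9. Farmer goes to the east bank with the cheese.
10. Farmer goes back to the west bank alone.
11. Farmer goes to the east bank with the mouse.
12. Farmer goes back to the west bank alone.
13. Farmer goes to the east bank with the cat.
14. Farmer goes back to the west bank alone.
15. Farmer goes to the east bank with the wolf.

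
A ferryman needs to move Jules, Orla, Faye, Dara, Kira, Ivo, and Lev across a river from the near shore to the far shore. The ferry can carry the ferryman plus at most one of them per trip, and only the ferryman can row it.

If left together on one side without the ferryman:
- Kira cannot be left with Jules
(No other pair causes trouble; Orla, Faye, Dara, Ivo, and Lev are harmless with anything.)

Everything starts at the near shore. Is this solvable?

1. Ferryman goes to the far shore with Jules.  [the near shore: Dara, Faye, Ivo, Kira, Lev, Orla | the far shore: Jules]
2. Ferryman goes back to the near shore alone.  [the near shore: Dara, Faye, Ivo, Kira, Lev, Orla | the far shore: Jules]
3. Ferryman goes to the far shore with Orla.  [the near shore: Dara, Faye, Ivo, Kira, Lev | the far shore: Jules, Orla]
4. Ferryman goes back to the near shore alone.  [the near shore: Dara, Faye, Ivo, Kira, Lev | the far shore: Jules, Orla]
5. Ferryman goes to the far shore with Faye.  [the near shore: Dara, Ivo, Kira, Lev | the far shore: Faye, Jules, Orla]
6. Ferryman goes back to the near shore alone.  [the near shore: Dara, Ivo, Kira, Lev | the far shore: Faye, Jules, Orla]
7. Ferryman goes to the far shore with Dara.  [the near shore: Ivo, Kira, Lev | the far shore: Dara, Faye, Jules, Orla]
8. Ferryman goes back to the near shore alone.  [the near shore: Ivo, Kira, Lev | the far shore: Dara, Faye, Jules, Orla]
9. Ferryman goes to the far shore with Ivo.  [the near shore: Kira, Lev | the far shore: Dara, Faye, Ivo, Jules, Orla]
10. Ferryman goes back to the near shore alone.  [the near shore: Kira, Lev | the far shore: Dara, Faye, Ivo, Jules, Orla]
11. Ferryman goes to the far shore with Lev.  [the near shore: Kira | the far shore: Dara, Faye, Ivo, Jules, Lev, Orla]
12. Ferryman goes back to the near shore alone.  [the near shore: Kira | the far shore: Dara, Faye, Ivo, Jules, Lev, Orla]
13. Ferryman goes to the far shore with Kira.  [the near shore: — | the far shore: Dara, Faye, Ivo, Jules, Kira, Lev, Orla]

Yes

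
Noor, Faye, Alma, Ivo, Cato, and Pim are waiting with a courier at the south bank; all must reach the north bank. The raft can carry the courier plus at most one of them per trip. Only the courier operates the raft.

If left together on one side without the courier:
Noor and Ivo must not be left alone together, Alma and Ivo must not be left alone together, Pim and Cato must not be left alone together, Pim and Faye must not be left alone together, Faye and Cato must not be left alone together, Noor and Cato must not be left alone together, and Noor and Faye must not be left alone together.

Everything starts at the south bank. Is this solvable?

No

Whatever the first load, the items left behind include a forbidden pair without the courier. No opening move is safe, so no plan exists.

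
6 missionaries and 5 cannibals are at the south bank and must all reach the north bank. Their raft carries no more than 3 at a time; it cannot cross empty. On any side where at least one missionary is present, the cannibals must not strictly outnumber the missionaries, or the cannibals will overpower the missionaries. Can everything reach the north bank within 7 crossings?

No

Counting alone: each trip to the north bank takes at most 3 across and each return brings at least 1 back, so after t trips out (and t−1 returns) at most 3t − (t−1) of the 11 are across; that first reaches 11 at t = 5, so at least 9 crossings are needed.
Since 7 < 9, 7 crossings cannot be enough. (The shortest complete plan in fact takes 9:)
1. 3 cannibals → the north bank.  (the south bank: 6M 2C; the north bank: 0M 3C)
2. 1 cannibal ← the south bank.  (the south bank: 6M 3C; the north bank: 0M 2C)
3. 3 missionaries → the north bank.  (the south bank: 3M 3C; the north bank: 3M 2C)
4. 1 missionary ← the south bank.  (the south bank: 4M 3C; the north bank: 2M 2C)
5. 2 missionaries and 1 cannibal → the north bank.  (the south bank: 2M 2C; the north bank: 4M 3C)
6. 1 missionary ← the south bank.  (the south bank: 3M 2C; the north bank: 3M 3C)
7. 2 missionaries and 1 cannibal → the north bank.  (the south bank: 1M 1C; the north bank: 5M 4C)
8. 1 missionary ← the south bank.  (the south bank: 2M 1C; the north bank: 4M 4C)
9. 2 missionaries and 1 cannibal → the north bank.  (the south bank: 0M 0C; the north bank: 6M 5C)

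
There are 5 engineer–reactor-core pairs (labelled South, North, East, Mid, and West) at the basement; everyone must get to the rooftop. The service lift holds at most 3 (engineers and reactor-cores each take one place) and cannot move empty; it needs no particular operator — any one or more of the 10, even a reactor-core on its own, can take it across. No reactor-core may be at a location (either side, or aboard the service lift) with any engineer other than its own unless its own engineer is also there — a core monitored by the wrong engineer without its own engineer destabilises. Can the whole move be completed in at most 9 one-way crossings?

No

Counting alone: each trip to the rooftop takes at most 3 across and each return brings at least 1 back, so after t trips out (and t−1 returns) at most 3t − (t−1) of the 10 are across; that first reaches 10 at t = 5, so at least 9 crossings are needed.
The safety rule pushes this higher. Following every safe sequence of crossings, the most of the 10 that can be at the rooftop as the service lift arrives there on crossing 9 is 9 — never all 10.
So the move cannot be finished within 9 crossings. (The shortest complete plan takes 11:)
1. engineer South and reactor-core South cross → the rooftop.
2. engineer South crosses ← the basement.
3. reactor-core East, reactor-core Mid, and reactor-core North cross → the rooftop.
4. reactor-core South crosses ← the basement.
5. engineer East, engineer Mid, and engineer North cross → the rooftop.
6. engineer North and reactor-core North cross ← the basement.
7. engineer North, engineer South, and engineer West cross → the rooftop.
8. reactor-core East crosses ← the basement.
9. reactor-core North and reactor-core South cross → the rooftop.
10. reactor-core South crosses ← the basement.
11. reactor-core East, reactor-core South, and reactor-core West cross → the rooftop.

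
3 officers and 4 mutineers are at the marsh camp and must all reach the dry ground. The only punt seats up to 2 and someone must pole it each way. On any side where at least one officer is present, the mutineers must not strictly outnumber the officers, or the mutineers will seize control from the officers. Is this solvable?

No

The mutineers already outnumber the officers at the marsh camp before anyone moves, so the starting position itself is disallowed.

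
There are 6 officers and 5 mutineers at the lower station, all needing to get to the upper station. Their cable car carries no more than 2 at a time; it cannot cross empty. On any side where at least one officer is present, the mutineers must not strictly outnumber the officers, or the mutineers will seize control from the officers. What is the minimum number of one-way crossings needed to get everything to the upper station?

Counting alone: each trip to the upper station takes at most 2 across and each return brings at least 1 back, so after t trips out (and t−1 returns) at most 2t − (t−1) of the 11 are across; that first reaches 11 at t = 10, so at least 19 crossings are needed.
The plan below uses exactly 19 crossings, so it is optimal:
1. 2 mutineers → the upper station.  (the lower station: 6O 3M; the upper station: 0O 2M)
2. 1 mutineer ← the lower station.  (the lower station: 6O 4M; the upper station: 0O 1M)
3. 2 mutineers → the upper station.  (the lower station: 6O 2M; the upper station: 0O 3M)
4. 1 mutineer ← the lower station.  (the lower station: 6O 3M; the upper station: 0O 2M)
5. 2 officers → the upper station.  (the lower station: 4O 3M; the upper station: 2O 2M)
6. 1 mutineer ← the lower station.  (the lower station: 4O 4M; the upper station: 2O 1M)
7. 1 officer and 1 mutineer → the upper station.  (the lower station: 3O 3M; the upper station: 3O 2M)
8. 1 officer ← the lower station.  (the lower station: 4O 3M; the upper station: 2O 2M)
9. 1 officer and 1 mutineer → the upper station.  (the lower station: 3O 2M; the upper station: 3O 3M)
10. 1 mutineer ← the lower station.  (the lower station: 3O 3M; the upper station: 3O 2M)
11. 1 officer and 1 mutineer → the upper station.  (the lower station: 2O 2M; the upper station: 4O 3M)
12. 1 officer ← the lower station.  (the lower station: 3O 2M; the upper station: 3O 3M)
13. 1 officer and 1 mutineer → the upper station.  (the lower station: 2O 1M; the upper station: 4O 4M)
14. 1 mutineer ← the lower station.  (the lower station: 2O 2M; the upper station: 4O 3M)
15. 1 officer and 1 mutineer → the upper station.  (the lower station: 1O 1M; the upper station: 5O 4M)
16. 1 officer ← the lower station.  (the lower station: 2O 1M; the upper station: 4O 4M)
17. 1 officer and 1 mutineer → the upper station.  (the lower station: 1O 0M; the upper station: 5O 5M)
18. 1 mutineer ← the lower station.  (the lower station: 1O 1M; the upper station: 5O 4M)
19. 1 officer and 1 mutineer → the upper station.  (the lower station: 0O 0M; the upper station: 6O 5M)

19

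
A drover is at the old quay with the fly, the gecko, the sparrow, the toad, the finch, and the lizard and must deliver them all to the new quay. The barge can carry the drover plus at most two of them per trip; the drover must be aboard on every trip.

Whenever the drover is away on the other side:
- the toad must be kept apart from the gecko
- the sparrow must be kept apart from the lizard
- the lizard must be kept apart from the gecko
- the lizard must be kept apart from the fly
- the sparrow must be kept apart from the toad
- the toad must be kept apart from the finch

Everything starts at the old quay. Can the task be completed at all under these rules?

1. Drover goes to the new quay with the lizard and the toad.
2. Drover goes back to the old quay alone.
3. Drover goes to the new quay with the fly and the gecko.
4. Drover goes back to the old quay with the lizard and the toad.
5. Drover goes to the new quay with the finch and the sparrow.
6. Drover goes back to the old quay alone.
7. Drover goes to the new quay with the lizard and the toad.

Yes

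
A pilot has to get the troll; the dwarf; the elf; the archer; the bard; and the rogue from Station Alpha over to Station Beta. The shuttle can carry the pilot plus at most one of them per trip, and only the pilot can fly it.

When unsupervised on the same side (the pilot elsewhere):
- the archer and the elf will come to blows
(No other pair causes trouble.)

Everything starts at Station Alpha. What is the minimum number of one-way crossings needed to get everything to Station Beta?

Counting alone: the pilot can take at most 1 across per trip to Station Beta, so moving all 6 needs at least 6 loaded trips out, with a return between consecutive ones — at least 11 crossings.
The plan below uses exactly 11 crossings, so it is optimal:
1. Pilot goes to Station Beta with the elf.  [Station Alpha: the archer, the bard, the dwarf, the rogue, the troll | Station Beta: the elf]
2. Pilot goes back to Station Alpha alone.  [Station Alpha: the archer, the bard, the dwarf, the rogue, the troll | Station Beta: the elf]
3. Pilot goes to Station Beta with the troll.  [Station Alpha: the archer, the bard, the dwarf, the rogue | Station Beta: the elf, the troll]
4. Pilot goes back to Station Alpha alone.  [Station Alpha: the archer, the bard, the dwarf, the rogue | Station Beta: the elf, the troll]
5. Pilot goes to Station Beta with the dwarf.  [Station Alpha: the archer, the bard, the rogue | Station Beta: the dwarf, the elf, the troll]
6. Pilot goes back to Station Alpha alone.  [Station Alpha: the archer, the bard, the rogue | Station Beta: the dwarf, the elf, the troll]
7. Pilot goes to Station Beta with the bard.  [Station Alpha: the archer, the rogue | Station Beta: the bard, the dwarf, the elf, the troll]
8. Pilot goes back to Station Alpha alone.  [Station Alpha: the archer, the rogue | Station Beta: the bard, the dwarf, the elf, the troll]
9. Pilot goes to Station Beta with the rogue.  [Station Alpha: the archer | Station Beta: the bard, the dwarf, the elf, the rogue, the troll]
10. Pilot goes back to Station Alpha alone.  [Station Alpha: the archer | Station Beta: the bard, the dwarf, the elf, the rogue, the troll]
11. Pilot goes to Station Beta with the archer.  [Station Alpha: — | Station Beta: the archer, the bard, the dwarf, the elf, the rogue, the troll]

11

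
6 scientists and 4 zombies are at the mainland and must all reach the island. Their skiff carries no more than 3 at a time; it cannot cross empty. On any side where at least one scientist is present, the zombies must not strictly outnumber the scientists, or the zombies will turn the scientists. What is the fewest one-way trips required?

9

Counting alone: each trip to the island takes at most 3 across and each return brings at least 1 back, so after t trips out (and t−1 returns) at most 3t − (t−1) of the 10 are across; that first reaches 10 at t = 5, so at least 9 crossings are needed.
The plan below uses exactly 9 crossings, so it is optimal:
1. 2 zombies → the island.  (the mainland: 6S 2Z; the island: 0S 2Z)
2. 1 zombie ← the mainland.  (the mainland: 6S 3Z; the island: 0S 1Z)
3. 3 zombies → the island.  (the mainland: 6S 0Z; the island: 0S 4Z)
4. 1 zombie ← the mainland.  (the mainland: 6S 1Z; the island: 0S 3Z)
5. 3 scientists → the island.  (the mainland: 3S 1Z; the island: 3S 3Z)
6. 1 zombie ← the mainland.  (the mainland: 3S 2Z; the island: 3S 2Z)
7. 1 scientist and 2 zombies → the island.  (the mainland: 2S 0Z; the island: 4S 4Z)
8. 1 zombie ← the mainland.  (the mainland: 2S 1Z; the island: 4S 3Z)
9. 2 scientists and 1 zombie → the island.  (the mainland: 0S 0Z; the island: 6S 4Z)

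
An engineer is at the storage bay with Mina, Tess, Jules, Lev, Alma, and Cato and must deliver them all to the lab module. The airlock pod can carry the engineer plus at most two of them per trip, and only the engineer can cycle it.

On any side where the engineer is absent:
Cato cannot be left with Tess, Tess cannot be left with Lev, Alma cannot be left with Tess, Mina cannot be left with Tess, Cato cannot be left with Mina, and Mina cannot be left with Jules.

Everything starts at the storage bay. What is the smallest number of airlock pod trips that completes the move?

9

Counting alone: the engineer can take at most 2 across per trip to the lab module, so moving all 6 needs at least 3 loaded trips out, with a return between consecutive ones — at least 5 crossings.
The safety rule pushes this higher. Following every safe sequence of crossings, the most of the 6 that can be at the lab module as the airlock pod arrives there on crossings 5, 7 is 4, 5 respectively — never all 6.
So no plan with fewer than 9 crossings exists, and this one achieves 9:
1. Engineer goes to the lab module with Mina and Tess.  [the storage bay: Alma, Cato, Jules, Lev | the lab module: Mina, Tess]
2. Engineer goes back to the storage bay with Mina.  [the storage bay: Alma, Cato, Jules, Lev, Mina | the lab module: Tess]
3. Engineer goes to the lab module with Jules and Mina.  [the storage bay: Alma, Cato, Lev | the lab module: Jules, Mina, Tess]
4. Engineer goes back to the storage bay with Mina.  [the storage bay: Alma, Cato, Lev, Mina | the lab module: Jules, Tess]
5. Engineer goes to the lab module with Cato and Lev.  [the storage bay: Alma, Mina | the lab module: Cato, Jules, Lev, Tess]
6. Engineer goes back to the storage bay with Tess.  [the storage bay: Alma, Mina, Tess | the lab module: Cato, Jules, Lev]
7. Engineer goes to the lab module with Alma and Mina.  [the storage bay: Tess | the lab module: Alma, Cato, Jules, Lev, Mina]
8. Engineer goes back to the storage bay with Mina.  [the storage bay: Mina, Tess | the lab module: Alma, Cato, Jules, Lev]
9. Engineer goes to the lab module with Mina and Tess.  [the storage bay: — | the lab module: Alma, Cato, Jules, Lev, Mina, Tess]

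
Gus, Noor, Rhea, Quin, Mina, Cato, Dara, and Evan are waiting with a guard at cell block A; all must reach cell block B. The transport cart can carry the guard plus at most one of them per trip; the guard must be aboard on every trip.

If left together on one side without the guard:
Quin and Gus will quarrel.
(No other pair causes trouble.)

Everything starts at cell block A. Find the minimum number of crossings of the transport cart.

Counting alone: the guard can take at most 1 across per trip to cell block B, so moving all 8 needs at least 8 loaded trips out, with a return between consecutive ones — at least 15 crossings.
The plan below uses exactly 15 crossings, so it is optimal:
1. Guard goes to cell block B with Gus.
2. Guard goes back to cell block A alone.
3. Guard goes to cell block B with Noor.
4. Guard goes back to cell block A alone.
5. Guard goes to cell block B with Rhea.
6. Guard goes back to cell block A alone.
7. Guard goes to cell block B with Mina.
8. Guard goes back to cell block A alone.
9. Guard goes to cell block B with Cato.
10. Guard goes back to cell block A alone.
11. Guard goes to cell block B with Dara.
12. Guard goes back to cell block A alone.
13. Guard goes to cell block B with Evan.
14. Guard goes back to cell block A alone.
15. Guard goes to cell block B with Quin.

15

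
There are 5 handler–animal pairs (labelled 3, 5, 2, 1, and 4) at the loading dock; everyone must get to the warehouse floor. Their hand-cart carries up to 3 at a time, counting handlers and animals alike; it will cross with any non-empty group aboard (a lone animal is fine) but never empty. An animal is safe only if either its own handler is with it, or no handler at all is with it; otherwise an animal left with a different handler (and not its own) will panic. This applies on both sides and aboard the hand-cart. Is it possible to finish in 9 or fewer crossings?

Counting alone: each trip to the warehouse floor takes at most 3 across and each return brings at least 1 back, so after t trips out (and t−1 returns) at most 3t − (t−1) of the 10 are across; that first reaches 10 at t = 5, so at least 9 crossings are needed.
The safety rule pushes this higher. Following every safe sequence of crossings, the most of the 10 that can be at the warehouse floor as the hand-cart arrives there on crossing 9 is 9 — never all 10.
So the move cannot be finished within 9 crossings. (The shortest complete plan takes 11:)
1. animal 3 and handler 3 cross → the warehouse floor.
2. handler 3 crosses ← the loading dock.
3. animal 1, animal 2, and animal 5 cross → the warehouse floor.
4. animal 3 crosses ← the loading dock.
5. handler 1, handler 2, and handler 5 cross → the warehouse floor.
6. animal 5 and handler 5 cross ← the loading dock.
7. handler 3, handler 4, and handler 5 cross → the warehouse floor.
8. animal 2 crosses ← the loading dock.
9. animal 3 and animal 5 cross → the warehouse floor.
10. animal 3 crosses ← the loading dock.
11. animal 2, animal 3, and animal 4 cross → the warehouse floor.

No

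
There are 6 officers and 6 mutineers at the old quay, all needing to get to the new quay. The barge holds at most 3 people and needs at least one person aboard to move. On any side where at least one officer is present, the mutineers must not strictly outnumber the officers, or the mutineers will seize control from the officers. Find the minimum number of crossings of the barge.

Following every safe sequence of crossings from the start, the most of the 12 that can be at the new quay as the barge arrives there on crossings 1, 3, 5 is 3, 5, 6 respectively; the best ever achieved is 6 of 12.
From crossing 7 on, no configuration arises that was not already reachable earlier: only 17 distinct safe configurations (who is on which side, and where the barge is) can ever be reached, none of them has everyone across, and every continuation just revisits them. They are: 0 officers + 0 mutineers across (barge back at the start); 0 officers + 1 mutineer across (barge there); 0 officers + 1 mutineer across (barge back at the start); 0 officers + 2 mutineers across (barge there); 0 officers + 2 mutineers across (barge back at the start); 0 officers + 3 mutineers across (barge there); 0 officers + 3 mutineers across (barge back at the start); 0 officers + 4 mutineers across (barge there); 0 officers + 4 mutineers across (barge back at the start); 0 officers + 5 mutineers across (barge there); 0 officers + 5 mutineers across (barge back at the start); 0 officers + 6 mutineers across (barge there); 1 officer + 1 mutineer across (barge there); 1 officer + 1 mutineer across (barge back at the start); 2 officers + 2 mutineers across (barge there); 2 officers + 2 mutineers across (barge back at the start); 3 officers + 3 mutineers across (barge there). So no valid plan exists.

impossible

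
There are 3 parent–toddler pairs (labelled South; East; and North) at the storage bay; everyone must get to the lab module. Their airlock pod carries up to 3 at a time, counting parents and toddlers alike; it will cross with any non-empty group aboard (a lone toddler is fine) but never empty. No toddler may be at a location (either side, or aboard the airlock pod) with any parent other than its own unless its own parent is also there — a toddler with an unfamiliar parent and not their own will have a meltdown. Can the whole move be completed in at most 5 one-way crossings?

Yes — this plan uses 5 crossings (≤ 5):
1. parent South and toddler South cross → the lab module.
2. parent South crosses ← the storage bay.
3. parent East, parent North, and parent South cross → the lab module.
4. toddler South crosses ← the storage bay.
5. toddler East, toddler North, and toddler South cross → the lab module.

Yes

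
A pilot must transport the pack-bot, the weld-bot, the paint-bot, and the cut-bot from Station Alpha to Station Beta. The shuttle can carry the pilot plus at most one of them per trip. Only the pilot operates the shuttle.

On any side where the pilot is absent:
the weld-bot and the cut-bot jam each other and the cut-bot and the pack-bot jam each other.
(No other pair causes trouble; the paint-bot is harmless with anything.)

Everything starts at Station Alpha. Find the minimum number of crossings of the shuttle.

9

Counting alone: the pilot can take at most 1 across per trip to Station Beta, so moving all 4 needs at least 4 loaded trips out, with a return between consecutive ones — at least 7 crossings.
The safety rule pushes this higher. Following every safe sequence of crossings, the most of the 4 that can be at Station Beta as the shuttle arrives there on crossing 7 is 3 — never all 4.
So no plan with fewer than 9 crossings exists, and this one achieves 9:
1. Pilot goes to Station Beta with the cut-bot.  [Station Alpha: the pack-bot, the paint-bot, the weld-bot | Station Beta: the cut-bot]
2. Pilot goes back to Station Alpha alone.  [Station Alpha: the pack-bot, the paint-bot, the weld-bot | Station Beta: the cut-bot]
3. Pilot goes to Station Beta with the pack-bot.  [Station Alpha: the paint-bot, the weld-bot | Station Beta: the cut-bot, the pack-bot]
4. Pilot goes back to Station Alpha with the cut-bot.  [Station Alpha: the cut-bot, the paint-bot, the weld-bot | Station Beta: the pack-bot]
5. Pilot goes to Station Beta with the weld-bot.  [Station Alpha: the cut-bot, the paint-bot | Station Beta: the pack-bot, the weld-bot]
6. Pilot goes back to Station Alpha alone.  [Station Alpha: the cut-bot, the paint-bot | Station Beta: the pack-bot, the weld-bot]
7. Pilot goes to Station Beta with the paint-bot.  [Station Alpha: the cut-bot | Station Beta: the pack-bot, the paint-bot, the weld-bot]
8. Pilot goes back to Station Alpha alone.  [Station Alpha: the cut-bot | Station Beta: the pack-bot, the paint-bot, the weld-bot]
9. Pilot goes to Station Beta with the cut-bot.  [Station Alpha: — | Station Beta: the cut-bot, the pack-bot, the paint-bot, the weld-bot]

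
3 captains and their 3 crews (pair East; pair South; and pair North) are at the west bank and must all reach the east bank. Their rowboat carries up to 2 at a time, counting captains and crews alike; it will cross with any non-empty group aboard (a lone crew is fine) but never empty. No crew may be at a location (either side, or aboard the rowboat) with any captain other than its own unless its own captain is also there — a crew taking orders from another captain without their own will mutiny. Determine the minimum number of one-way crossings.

11

Counting alone: each trip to the east bank takes at most 2 across and each return brings at least 1 back, so after t trips out (and t−1 returns) at most 2t − (t−1) of the 6 are across; that first reaches 6 at t = 5, so at least 9 crossings are needed.
The safety rule pushes this higher. Following every safe sequence of crossings, the most of the 6 that can be at the east bank as the rowboat arrives there on crossing 9 is 5 — never all 6.
So no plan with fewer than 11 crossings exists, and this one achieves 11:
1. captain East and crew East cross → the east bank.
2. captain East crosses ← the west bank.
3. crew North and crew South cross → the east bank.
4. crew East crosses ← the west bank.
5. captain North and captain South cross → the east bank.
6. captain South and crew South cross ← the west bank.
7. captain East and captain South cross → the east bank.
8. crew North crosses ← the west bank.
9. crew East and crew South cross → the east bank.
10. captain North crosses ← the west bank.
11. captain North and crew North cross → the east bank.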